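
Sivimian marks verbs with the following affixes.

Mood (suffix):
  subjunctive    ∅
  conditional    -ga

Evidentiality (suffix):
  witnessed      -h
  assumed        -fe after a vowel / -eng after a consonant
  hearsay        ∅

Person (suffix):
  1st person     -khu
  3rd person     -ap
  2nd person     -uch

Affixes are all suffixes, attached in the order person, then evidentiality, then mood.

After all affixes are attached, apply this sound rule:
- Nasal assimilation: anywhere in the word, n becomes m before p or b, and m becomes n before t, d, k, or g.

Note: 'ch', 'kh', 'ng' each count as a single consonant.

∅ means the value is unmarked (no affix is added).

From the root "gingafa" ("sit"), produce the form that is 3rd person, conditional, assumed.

Attach person 3rd person -ap → gingafaap.
Attach evidentiality assumed -eng (after consonant 'p') → gingafaapeng.
Attach mood conditional -ga → gingafaapengga.
Nasal assimilation: no change.

gingafaapengga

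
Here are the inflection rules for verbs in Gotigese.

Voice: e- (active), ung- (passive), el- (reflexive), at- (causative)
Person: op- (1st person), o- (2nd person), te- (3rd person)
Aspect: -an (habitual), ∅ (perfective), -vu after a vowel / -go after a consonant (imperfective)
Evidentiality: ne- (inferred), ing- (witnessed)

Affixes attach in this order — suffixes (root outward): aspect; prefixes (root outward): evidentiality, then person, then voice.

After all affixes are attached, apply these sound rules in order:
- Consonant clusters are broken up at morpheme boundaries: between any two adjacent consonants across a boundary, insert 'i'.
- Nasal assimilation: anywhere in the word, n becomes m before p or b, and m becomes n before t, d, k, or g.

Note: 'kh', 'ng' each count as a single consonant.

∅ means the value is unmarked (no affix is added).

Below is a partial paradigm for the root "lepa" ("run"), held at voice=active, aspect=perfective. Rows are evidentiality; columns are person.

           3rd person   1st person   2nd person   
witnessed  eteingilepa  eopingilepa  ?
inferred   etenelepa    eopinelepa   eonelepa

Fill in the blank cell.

Attach evidentiality witnessed ing- → inglepa.
Attach person 2nd person o- → oinglepa.
Attach voice active e- → eoinglepa.
aspect = perfective: zero marking, form stays eoinglepa.
Apply epenthesis: eoinglepa → eoingilepa.
Nasal assimilation: no change.

eoingilepa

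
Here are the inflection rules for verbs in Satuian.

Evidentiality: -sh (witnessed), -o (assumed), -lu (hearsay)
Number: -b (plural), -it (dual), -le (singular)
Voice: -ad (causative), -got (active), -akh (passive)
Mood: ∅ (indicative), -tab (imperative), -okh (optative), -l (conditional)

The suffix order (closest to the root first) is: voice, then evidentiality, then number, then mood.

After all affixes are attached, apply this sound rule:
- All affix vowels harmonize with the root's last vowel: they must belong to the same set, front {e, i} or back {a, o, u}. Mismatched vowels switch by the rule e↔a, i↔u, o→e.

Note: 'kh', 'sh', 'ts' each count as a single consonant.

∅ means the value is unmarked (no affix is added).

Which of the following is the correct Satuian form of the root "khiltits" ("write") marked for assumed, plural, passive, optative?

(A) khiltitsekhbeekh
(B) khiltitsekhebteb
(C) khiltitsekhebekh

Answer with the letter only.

C

Attach voice passive -akh → khiltitsakh.
Attach evidentiality assumed -o → khiltitsakho.
Attach number plural -b → khiltitsakhob.
Attach mood optative -okh → khiltitsakhobokh.
Apply vowel harmony: khiltitsakhobokh → khiltitsekhebekh.
So the correct form is khiltitsekhebekh, option (C).
(B) khiltitsekhebteb is wrong: it uses imperative instead of optative for mood.
(A) khiltitsekhbeekh is wrong: it has the affixes in the wrong order.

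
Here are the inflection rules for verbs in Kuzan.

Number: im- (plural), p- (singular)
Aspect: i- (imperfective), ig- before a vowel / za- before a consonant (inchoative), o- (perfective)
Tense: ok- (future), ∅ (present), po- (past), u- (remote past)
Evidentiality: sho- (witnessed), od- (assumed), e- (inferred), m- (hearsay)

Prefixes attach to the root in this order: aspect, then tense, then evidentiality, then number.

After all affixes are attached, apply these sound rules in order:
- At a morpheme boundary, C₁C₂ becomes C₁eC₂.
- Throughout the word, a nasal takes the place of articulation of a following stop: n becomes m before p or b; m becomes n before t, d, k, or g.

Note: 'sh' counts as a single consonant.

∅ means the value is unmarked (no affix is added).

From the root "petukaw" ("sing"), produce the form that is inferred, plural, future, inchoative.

Attach aspect inchoative za- (before consonant 'p') → zapetukaw.
Attach tense future ok- → okzapetukaw.
Attach evidentiality inferred e- → eokzapetukaw.
Attach number plural im- → imeokzapetukaw.
Apply epenthesis: imeokzapetukaw → imeokezapetukaw.
Nasal assimilation: no change.

imeokezapetukaw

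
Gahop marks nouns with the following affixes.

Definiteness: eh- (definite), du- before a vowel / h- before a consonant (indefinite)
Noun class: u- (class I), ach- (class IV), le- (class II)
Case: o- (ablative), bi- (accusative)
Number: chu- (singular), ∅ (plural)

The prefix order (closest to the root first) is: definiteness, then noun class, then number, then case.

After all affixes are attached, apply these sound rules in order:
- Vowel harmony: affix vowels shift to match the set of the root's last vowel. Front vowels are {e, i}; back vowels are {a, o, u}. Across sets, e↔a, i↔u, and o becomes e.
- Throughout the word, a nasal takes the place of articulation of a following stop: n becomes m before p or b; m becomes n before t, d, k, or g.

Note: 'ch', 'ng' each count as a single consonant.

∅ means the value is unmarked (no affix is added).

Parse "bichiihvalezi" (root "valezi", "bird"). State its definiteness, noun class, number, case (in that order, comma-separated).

indefinite, class I, singular, accusative

Segment: bi-chu-u-h-valezi.
definiteness: du/h- → indefinite.
noun class: u- → class I.
number: chu- → singular.
case: bi- → accusative.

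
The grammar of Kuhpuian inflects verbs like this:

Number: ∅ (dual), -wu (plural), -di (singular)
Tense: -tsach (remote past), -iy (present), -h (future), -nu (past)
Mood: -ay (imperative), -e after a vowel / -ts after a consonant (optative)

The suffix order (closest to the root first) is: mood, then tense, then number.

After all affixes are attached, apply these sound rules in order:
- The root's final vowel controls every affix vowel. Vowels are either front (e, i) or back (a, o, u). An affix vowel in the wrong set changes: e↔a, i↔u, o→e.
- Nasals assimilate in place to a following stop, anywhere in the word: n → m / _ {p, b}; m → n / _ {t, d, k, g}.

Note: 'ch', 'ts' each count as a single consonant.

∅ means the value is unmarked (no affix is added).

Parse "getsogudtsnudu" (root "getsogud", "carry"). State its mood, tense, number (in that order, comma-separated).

Segment: getsogud-ts-nu-di.
mood: -e/ts → optative.
tense: -nu → past.
number: -di → singular.

optative, past, singular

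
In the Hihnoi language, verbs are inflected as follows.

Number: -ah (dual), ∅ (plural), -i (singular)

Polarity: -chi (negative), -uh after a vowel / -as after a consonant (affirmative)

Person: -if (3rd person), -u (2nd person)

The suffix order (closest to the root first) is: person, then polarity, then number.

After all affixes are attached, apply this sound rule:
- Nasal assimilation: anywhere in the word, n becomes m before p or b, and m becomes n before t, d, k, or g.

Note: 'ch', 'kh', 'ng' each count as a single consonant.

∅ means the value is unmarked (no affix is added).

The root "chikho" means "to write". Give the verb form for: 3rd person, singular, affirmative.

chikhoifasi

Attach person 3rd person -if → chikhoif.
Attach polarity affirmative -as (after consonant 'f') → chikhoifas.
Attach number singular -i → chikhoifasi.
Nasal assimilation: no change.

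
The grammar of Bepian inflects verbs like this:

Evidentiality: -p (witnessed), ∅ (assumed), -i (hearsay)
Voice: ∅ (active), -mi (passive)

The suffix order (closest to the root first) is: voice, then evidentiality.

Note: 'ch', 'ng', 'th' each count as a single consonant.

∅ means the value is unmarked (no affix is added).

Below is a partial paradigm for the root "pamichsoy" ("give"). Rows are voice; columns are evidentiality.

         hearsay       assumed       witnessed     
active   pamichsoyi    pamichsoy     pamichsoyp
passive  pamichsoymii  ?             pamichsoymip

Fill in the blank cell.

pamichsoymi

Attach voice passive -mi → pamichsoymi.
evidentiality = assumed: zero marking, form stays pamichsoymi.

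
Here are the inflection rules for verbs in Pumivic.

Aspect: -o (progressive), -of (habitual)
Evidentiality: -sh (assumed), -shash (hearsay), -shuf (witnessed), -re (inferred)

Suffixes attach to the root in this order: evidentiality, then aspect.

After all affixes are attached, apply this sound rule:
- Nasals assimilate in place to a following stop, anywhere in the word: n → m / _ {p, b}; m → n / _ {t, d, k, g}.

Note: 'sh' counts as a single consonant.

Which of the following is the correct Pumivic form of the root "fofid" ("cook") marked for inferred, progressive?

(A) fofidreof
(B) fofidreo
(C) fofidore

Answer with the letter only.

B

Attach evidentiality inferred -re → fofidre.
Attach aspect progressive -o → fofidreo.
Nasal assimilation: no change.
So the correct form is fofidreo, option (B).
(C) fofidore is wrong: it has the affixes in the wrong order.
(A) fofidreof is wrong: it uses habitual instead of progressive for aspect.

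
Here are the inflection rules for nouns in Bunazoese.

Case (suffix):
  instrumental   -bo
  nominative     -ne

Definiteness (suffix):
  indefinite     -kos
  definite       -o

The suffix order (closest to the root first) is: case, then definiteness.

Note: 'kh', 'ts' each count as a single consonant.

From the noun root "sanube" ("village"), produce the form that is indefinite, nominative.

sanubenekos

Attach case nominative -ne → sanubene.
Attach definiteness indefinite -kos → sanubenekos.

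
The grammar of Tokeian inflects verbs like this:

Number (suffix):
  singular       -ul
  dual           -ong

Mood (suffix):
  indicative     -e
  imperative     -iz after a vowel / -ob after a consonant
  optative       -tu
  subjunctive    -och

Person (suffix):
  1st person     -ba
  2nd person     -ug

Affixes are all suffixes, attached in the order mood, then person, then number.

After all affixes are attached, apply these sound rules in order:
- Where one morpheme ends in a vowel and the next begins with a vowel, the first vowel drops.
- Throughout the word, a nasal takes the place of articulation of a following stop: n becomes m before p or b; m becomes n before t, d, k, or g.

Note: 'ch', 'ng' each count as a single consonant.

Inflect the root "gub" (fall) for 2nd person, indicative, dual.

gubugong

Attach mood indicative -e → gube.
Attach person 2nd person -ug → gubeug.
Attach number dual -ong → gubeugong.
Apply vowel deletion: gubeugong → gubugong.
Nasal assimilation: no change.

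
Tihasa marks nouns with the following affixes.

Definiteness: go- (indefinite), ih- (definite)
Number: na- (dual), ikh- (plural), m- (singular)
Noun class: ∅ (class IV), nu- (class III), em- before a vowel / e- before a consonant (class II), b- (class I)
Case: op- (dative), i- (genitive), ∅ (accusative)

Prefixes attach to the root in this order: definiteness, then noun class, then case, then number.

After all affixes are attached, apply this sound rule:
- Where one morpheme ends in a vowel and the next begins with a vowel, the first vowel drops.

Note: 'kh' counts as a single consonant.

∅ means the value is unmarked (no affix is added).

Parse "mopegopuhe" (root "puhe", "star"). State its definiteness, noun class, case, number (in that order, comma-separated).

Segment: m-op-e-go-puhe.
definiteness: go- → indefinite.
noun class: em/e- → class II.
case: op- → dative.
number: m- → singular.

indefinite, class II, dative, singular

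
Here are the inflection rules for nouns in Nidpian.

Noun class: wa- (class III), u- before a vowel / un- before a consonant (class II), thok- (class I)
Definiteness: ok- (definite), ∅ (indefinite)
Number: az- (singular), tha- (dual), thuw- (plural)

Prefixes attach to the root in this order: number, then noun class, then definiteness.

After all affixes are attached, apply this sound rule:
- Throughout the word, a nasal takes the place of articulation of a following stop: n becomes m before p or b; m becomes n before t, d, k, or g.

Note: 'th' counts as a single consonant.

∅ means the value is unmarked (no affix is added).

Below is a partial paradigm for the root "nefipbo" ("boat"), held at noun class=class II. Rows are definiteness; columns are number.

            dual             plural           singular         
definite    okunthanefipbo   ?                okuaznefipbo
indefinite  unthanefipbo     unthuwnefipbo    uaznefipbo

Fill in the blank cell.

okunthuwnefipbo

Attach number plural thuw- → thuwnefipbo.
Attach noun class class II un- (before consonant 'th') → unthuwnefipbo.
Attach definiteness definite ok- → okunthuwnefipbo.
Nasal assimilation: no change.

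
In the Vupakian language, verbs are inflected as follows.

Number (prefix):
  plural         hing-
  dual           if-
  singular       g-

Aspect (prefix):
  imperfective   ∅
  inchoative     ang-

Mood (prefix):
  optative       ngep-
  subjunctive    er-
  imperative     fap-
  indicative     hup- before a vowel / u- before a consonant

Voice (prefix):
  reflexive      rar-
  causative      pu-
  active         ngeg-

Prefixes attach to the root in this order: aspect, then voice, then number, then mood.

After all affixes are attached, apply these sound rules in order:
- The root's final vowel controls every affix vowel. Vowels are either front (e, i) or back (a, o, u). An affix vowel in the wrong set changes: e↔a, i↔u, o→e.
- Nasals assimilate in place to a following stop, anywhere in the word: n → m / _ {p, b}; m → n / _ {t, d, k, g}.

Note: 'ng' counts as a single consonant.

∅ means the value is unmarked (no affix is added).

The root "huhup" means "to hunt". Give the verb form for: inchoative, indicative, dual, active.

hupufngaganghuhup

Attach aspect inchoative ang- → anghuhup.
Attach voice active ngeg- → ngeganghuhup.
Attach number dual if- → ifngeganghuhup.
Attach mood indicative hup- (before vowel 'i') → hupifngeganghuhup.
Apply vowel harmony: hupifngeganghuhup → hupufngaganghuhup.
Nasal assimilation: no change.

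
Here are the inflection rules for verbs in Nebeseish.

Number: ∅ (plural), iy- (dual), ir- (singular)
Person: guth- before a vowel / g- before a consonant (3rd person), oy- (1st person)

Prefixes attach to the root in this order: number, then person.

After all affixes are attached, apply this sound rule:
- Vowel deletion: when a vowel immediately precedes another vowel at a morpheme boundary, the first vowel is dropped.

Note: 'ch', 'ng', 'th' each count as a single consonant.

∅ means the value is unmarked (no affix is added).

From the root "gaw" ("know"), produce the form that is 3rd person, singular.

Attach number singular ir- → irgaw.
Attach person 3rd person guth- (before vowel 'i') → guthirgaw.
Vowel deletion: no change.

guthirgaw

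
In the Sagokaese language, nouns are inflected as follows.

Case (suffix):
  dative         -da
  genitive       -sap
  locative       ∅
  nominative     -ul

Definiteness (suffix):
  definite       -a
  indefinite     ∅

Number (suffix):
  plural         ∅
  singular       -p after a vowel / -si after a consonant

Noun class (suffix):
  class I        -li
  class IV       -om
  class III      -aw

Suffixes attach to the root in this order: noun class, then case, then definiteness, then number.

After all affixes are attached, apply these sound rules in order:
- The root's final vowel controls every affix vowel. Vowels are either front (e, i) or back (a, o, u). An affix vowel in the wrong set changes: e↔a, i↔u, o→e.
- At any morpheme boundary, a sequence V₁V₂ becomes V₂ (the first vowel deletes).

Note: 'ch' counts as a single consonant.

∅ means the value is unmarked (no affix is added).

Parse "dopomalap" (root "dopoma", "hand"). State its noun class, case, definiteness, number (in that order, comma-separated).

Segment: dopoma-li-a-p.
noun class: -li → class I.
case: ∅ → locative.
definiteness: -a → definite.
number: -p/si → singular.

class I, locative, definite, singular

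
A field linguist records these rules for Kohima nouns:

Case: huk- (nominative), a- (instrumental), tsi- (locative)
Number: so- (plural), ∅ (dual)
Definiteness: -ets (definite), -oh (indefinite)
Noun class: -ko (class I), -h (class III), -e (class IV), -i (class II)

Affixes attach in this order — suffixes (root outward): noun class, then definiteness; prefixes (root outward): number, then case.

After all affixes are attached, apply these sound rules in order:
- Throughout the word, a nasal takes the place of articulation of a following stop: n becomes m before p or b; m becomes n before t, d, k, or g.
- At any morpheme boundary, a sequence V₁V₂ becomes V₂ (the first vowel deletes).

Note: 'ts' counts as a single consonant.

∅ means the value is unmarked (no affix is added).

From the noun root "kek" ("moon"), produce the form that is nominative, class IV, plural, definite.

huksokekets

Attach noun class class IV -e → keke.
Attach definiteness definite -ets → kekeets.
Attach number plural so- → sokekeets.
Attach case nominative huk- → huksokekeets.
Nasal assimilation: no change.
Apply vowel deletion: huksokekeets → huksokekets.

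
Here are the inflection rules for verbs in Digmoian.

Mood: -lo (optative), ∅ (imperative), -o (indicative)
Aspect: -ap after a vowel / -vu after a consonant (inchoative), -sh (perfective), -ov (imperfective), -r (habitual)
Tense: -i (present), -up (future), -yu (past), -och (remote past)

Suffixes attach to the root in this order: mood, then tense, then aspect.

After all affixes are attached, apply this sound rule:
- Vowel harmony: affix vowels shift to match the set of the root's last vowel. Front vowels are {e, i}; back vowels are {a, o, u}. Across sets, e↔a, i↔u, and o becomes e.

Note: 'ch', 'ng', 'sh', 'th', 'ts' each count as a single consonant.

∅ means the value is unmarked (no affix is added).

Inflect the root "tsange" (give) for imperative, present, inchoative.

mood = imperative: zero marking, form stays tsange.
Attach tense present -i → tsangei.
Attach aspect inchoative -ap (after vowel 'i') → tsangeiap.
Apply vowel harmony: tsangeiap → tsangeiep.

tsangeiep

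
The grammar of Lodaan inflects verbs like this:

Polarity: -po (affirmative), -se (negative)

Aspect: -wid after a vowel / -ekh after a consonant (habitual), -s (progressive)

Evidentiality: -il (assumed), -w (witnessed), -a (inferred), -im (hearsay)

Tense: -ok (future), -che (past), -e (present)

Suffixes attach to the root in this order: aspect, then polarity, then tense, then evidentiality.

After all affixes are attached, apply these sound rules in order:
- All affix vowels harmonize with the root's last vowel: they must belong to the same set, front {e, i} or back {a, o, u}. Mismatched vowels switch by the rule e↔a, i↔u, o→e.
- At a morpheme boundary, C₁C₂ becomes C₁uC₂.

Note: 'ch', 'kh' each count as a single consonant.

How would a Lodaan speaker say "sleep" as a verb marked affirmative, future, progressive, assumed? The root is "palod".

Attach aspect progressive -s → palods.
Attach polarity affirmative -po → palodspo.
Attach tense future -ok → palodspook.
Attach evidentiality assumed -il → palodspookil.
Apply vowel harmony: palodspookil → palodspookul.
Apply epenthesis: palodspookul → palodusupookul.

palodusupookul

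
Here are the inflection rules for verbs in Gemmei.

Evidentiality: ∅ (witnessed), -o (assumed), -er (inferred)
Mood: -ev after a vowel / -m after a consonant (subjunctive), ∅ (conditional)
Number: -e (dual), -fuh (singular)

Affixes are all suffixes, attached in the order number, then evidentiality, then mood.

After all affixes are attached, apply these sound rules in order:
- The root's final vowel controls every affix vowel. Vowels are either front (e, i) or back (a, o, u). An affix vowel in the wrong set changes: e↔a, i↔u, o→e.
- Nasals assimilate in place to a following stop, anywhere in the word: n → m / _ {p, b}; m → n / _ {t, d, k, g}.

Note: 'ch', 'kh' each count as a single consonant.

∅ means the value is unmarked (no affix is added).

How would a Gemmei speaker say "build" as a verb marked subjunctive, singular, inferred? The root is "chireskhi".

Attach number singular -fuh → chireskhifuh.
Attach evidentiality inferred -er → chireskhifuher.
Attach mood subjunctive -m (after consonant 'r') → chireskhifuherm.
Apply vowel harmony: chireskhifuherm → chireskhifiherm.
Nasal assimilation: no change.

chireskhifiherm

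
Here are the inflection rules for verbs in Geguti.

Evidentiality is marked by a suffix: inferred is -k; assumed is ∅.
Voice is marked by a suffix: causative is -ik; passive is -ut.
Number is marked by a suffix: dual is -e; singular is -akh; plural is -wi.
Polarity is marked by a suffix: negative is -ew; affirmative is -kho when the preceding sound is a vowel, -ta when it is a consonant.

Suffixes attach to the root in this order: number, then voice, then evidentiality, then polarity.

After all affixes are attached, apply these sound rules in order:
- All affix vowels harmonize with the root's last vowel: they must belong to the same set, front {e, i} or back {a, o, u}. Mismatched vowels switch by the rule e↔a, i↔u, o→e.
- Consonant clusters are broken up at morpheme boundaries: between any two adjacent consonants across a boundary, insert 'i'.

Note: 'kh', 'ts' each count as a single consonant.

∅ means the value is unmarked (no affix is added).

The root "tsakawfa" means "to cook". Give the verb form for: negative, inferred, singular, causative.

Attach number singular -akh → tsakawfaakh.
Attach voice causative -ik → tsakawfaakhik.
Attach evidentiality inferred -k → tsakawfaakhikk.
Attach polarity negative -ew → tsakawfaakhikkew.
Apply vowel harmony: tsakawfaakhikkew → tsakawfaakhukkaw.
Apply epenthesis: tsakawfaakhukkaw → tsakawfaakhukikaw.

tsakawfaakhukikaw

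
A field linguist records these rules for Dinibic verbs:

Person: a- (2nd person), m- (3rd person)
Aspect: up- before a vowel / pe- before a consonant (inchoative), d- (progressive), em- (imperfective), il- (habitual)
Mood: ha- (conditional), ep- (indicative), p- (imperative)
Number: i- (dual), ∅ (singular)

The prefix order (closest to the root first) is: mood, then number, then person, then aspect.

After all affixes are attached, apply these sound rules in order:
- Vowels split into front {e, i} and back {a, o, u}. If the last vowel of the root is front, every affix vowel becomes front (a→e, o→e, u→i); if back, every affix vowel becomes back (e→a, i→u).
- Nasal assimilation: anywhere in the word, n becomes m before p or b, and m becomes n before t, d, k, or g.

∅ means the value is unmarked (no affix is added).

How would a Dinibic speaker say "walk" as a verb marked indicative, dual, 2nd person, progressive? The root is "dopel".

Attach mood indicative ep- → epdopel.
Attach number dual i- → iepdopel.
Attach person 2nd person a- → aiepdopel.
Attach aspect progressive d- → daiepdopel.
Apply vowel harmony: daiepdopel → deiepdopel.
Nasal assimilation: no change.

deiepdopel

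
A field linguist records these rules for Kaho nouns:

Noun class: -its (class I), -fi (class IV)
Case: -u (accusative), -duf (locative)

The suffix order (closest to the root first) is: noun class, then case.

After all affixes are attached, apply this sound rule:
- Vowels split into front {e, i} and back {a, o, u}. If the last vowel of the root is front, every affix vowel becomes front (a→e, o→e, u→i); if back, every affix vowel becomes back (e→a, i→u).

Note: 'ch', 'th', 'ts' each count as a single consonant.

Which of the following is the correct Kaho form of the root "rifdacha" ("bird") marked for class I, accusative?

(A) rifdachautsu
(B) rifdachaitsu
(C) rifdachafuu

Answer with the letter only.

A

Attach noun class class I -its → rifdachaits.
Attach case accusative -u → rifdachaitsu.
Apply vowel harmony: rifdachaitsu → rifdachautsu.
So the correct form is rifdachautsu, option (A).
(B) rifdachaitsu is wrong: it fails to apply the sound rule(s).
(C) rifdachafuu is wrong: it uses class IV instead of class I for noun class.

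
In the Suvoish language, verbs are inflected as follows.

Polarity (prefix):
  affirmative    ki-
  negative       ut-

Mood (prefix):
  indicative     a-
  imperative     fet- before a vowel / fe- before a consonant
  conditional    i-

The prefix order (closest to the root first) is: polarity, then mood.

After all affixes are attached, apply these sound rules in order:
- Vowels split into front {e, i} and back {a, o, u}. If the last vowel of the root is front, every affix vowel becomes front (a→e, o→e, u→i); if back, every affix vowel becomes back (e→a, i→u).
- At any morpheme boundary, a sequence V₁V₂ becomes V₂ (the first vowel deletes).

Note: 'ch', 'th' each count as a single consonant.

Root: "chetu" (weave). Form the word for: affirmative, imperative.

fakuchetu

Attach polarity affirmative ki- → kichetu.
Attach mood imperative fe- (before consonant 'k') → fekichetu.
Apply vowel harmony: fekichetu → fakuchetu.
Vowel deletion: no change.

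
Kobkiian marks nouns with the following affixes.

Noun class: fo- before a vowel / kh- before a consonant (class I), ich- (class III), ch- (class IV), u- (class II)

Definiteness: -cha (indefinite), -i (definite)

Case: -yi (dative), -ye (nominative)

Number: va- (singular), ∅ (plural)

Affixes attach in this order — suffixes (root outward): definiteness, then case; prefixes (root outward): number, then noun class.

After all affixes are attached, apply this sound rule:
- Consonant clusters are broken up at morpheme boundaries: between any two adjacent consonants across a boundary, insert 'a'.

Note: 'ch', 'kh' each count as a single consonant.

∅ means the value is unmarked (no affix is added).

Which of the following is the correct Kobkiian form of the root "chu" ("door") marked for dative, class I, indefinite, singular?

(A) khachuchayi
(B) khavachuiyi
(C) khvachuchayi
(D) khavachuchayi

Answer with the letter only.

Attach definiteness indefinite -cha → chucha.
Attach number singular va- → vachucha.
Attach noun class class I kh- (before consonant 'v') → khvachucha.
Attach case dative -yi → khvachuchayi.
Apply epenthesis: khvachuchayi → khavachuchayi.
So the correct form is khavachuchayi, option (D).
(C) khvachuchayi is wrong: it fails to apply the sound rule(s).
(B) khavachuiyi is wrong: it uses definite instead of indefinite for definiteness.
(A) khachuchayi is wrong: it uses plural instead of singular for number.

D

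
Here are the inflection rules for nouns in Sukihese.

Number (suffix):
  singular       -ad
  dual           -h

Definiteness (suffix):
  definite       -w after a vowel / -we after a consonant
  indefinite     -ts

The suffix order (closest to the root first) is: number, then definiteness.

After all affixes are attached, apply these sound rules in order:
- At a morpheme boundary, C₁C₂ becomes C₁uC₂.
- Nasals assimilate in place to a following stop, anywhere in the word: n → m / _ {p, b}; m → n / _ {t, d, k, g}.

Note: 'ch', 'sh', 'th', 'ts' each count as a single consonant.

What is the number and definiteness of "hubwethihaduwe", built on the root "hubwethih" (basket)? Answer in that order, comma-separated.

Segment: hubwethih-ad-we.
number: -ad → singular.
definiteness: -w/we → definite.

singular, definite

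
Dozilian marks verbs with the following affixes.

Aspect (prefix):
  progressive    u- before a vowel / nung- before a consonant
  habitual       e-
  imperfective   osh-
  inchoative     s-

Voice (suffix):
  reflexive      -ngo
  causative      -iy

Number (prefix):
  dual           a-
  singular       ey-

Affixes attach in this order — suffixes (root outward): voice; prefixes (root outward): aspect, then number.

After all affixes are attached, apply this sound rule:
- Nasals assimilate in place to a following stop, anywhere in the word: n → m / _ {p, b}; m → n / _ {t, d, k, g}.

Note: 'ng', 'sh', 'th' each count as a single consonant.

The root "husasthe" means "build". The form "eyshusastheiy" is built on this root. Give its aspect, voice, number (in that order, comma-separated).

Segment: ey-s-husasthe-iy.
aspect: s- → inchoative.
voice: -iy → causative.
number: ey- → singular.

inchoative, causative, singular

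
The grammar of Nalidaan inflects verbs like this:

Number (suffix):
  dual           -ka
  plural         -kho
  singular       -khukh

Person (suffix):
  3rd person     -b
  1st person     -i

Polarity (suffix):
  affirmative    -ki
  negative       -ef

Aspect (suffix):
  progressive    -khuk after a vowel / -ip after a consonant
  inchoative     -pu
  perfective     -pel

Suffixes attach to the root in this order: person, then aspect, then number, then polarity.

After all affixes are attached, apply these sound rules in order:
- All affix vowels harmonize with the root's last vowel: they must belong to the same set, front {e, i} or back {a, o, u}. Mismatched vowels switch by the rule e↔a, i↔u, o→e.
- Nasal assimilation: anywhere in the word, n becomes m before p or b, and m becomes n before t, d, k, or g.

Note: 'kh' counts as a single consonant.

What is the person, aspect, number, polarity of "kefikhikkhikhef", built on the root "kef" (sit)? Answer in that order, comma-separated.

1st person, progressive, singular, negative

Segment: kef-i-khuk-khukh-ef.
person: -i → 1st person.
aspect: -khuk/ip → progressive.
number: -khukh → singular.
polarity: -ef → negative.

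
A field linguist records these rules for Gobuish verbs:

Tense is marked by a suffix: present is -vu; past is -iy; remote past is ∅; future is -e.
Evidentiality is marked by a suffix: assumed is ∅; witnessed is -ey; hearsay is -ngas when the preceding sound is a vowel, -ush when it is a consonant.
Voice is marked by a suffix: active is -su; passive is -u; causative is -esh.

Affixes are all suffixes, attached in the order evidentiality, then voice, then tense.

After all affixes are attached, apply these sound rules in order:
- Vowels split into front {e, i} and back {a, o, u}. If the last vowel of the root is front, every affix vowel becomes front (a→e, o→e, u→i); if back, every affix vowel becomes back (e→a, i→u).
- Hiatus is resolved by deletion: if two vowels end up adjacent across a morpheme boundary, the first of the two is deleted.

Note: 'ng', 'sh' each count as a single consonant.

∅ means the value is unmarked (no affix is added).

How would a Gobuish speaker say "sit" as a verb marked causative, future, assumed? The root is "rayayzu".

rayayzasha

evidentiality = assumed: zero marking, form stays rayayzu.
Attach voice causative -esh → rayayzuesh.
Attach tense future -e → rayayzueshe.
Apply vowel harmony: rayayzueshe → rayayzuasha.
Apply vowel deletion: rayayzuasha → rayayzasha.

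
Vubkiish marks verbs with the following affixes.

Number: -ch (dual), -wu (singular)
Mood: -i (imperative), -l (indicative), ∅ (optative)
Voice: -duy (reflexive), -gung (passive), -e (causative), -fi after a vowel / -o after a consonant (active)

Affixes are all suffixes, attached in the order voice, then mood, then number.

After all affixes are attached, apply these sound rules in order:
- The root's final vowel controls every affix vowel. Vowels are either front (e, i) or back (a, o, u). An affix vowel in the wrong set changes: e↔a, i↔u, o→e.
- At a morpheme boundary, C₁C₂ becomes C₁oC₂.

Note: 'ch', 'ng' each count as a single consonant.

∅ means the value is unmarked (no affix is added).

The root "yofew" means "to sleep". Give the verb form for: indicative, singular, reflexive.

yofewodiyolowi

Attach voice reflexive -duy → yofewduy.
Attach mood indicative -l → yofewduyl.
Attach number singular -wu → yofewduylwu.
Apply vowel harmony: yofewduylwu → yofewdiylwi.
Apply epenthesis: yofewdiylwi → yofewodiyolowi.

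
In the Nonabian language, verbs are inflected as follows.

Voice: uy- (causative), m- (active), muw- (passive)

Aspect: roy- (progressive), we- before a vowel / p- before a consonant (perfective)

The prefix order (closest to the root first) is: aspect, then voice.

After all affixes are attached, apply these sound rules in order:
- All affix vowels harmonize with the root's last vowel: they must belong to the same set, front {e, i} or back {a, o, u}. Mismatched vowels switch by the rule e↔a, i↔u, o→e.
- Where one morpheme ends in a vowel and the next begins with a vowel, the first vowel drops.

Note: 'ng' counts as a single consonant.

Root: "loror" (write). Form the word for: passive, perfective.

Attach aspect perfective p- (before consonant 'l') → ploror.
Attach voice passive muw- → muwploror.
Vowel harmony: no change.
Vowel deletion: no change.

muwploror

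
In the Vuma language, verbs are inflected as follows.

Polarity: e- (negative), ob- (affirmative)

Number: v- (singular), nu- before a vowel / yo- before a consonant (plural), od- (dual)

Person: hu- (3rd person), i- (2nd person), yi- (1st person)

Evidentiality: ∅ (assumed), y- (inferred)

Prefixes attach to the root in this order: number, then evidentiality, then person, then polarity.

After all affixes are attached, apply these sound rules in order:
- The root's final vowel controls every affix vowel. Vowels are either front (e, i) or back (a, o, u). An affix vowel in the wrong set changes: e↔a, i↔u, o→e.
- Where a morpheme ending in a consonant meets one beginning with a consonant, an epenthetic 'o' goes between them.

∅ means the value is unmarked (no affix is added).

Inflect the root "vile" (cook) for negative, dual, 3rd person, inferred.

Attach number dual od- → odvile.
Attach evidentiality inferred y- → yodvile.
Attach person 3rd person hu- → huyodvile.
Attach polarity negative e- → ehuyodvile.
Apply vowel harmony: ehuyodvile → ehiyedvile.
Apply epenthesis: ehiyedvile → ehiyedovile.

ehiyedovile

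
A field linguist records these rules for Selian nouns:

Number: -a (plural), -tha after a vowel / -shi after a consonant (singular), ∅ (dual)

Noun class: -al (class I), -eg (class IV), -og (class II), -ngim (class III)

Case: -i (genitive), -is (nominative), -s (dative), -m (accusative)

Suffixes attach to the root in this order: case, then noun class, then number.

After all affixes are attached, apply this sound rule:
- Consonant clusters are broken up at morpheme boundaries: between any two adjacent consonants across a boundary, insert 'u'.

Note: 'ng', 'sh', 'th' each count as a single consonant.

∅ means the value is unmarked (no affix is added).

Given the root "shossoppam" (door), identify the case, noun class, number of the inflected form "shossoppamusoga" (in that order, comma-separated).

Segment: shossoppam-s-og-a.
case: -s → dative.
noun class: -og → class II.
number: -a → plural.

dative, class II, plural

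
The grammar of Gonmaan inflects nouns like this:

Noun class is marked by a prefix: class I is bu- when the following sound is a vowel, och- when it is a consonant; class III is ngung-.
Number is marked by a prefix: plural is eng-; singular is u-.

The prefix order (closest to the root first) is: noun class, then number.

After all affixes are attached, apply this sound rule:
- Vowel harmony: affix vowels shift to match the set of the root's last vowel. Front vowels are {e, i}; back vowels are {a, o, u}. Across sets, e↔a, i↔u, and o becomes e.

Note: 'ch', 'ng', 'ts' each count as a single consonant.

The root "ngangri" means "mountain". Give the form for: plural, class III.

engngingngangri

Attach noun class class III ngung- → ngungngangri.
Attach number plural eng- → engngungngangri.
Apply vowel harmony: engngungngangri → engngingngangri.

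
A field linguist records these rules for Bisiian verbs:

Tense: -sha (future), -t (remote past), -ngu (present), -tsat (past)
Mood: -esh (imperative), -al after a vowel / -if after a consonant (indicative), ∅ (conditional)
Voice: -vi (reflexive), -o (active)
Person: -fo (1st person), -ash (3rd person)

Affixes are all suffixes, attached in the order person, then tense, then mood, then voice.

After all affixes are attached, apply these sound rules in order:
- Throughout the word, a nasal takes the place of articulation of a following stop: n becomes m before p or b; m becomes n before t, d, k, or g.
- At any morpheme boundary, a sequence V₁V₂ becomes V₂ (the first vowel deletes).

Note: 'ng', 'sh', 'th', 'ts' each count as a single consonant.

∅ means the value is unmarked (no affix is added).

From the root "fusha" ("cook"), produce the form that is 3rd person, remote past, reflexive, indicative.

fushashtifvi

Attach person 3rd person -ash → fushaash.
Attach tense remote past -t → fushaasht.
Attach mood indicative -if (after consonant 't') → fushaashtif.
Attach voice reflexive -vi → fushaashtifvi.
Nasal assimilation: no change.
Apply vowel deletion: fushaashtifvi → fushashtifvi.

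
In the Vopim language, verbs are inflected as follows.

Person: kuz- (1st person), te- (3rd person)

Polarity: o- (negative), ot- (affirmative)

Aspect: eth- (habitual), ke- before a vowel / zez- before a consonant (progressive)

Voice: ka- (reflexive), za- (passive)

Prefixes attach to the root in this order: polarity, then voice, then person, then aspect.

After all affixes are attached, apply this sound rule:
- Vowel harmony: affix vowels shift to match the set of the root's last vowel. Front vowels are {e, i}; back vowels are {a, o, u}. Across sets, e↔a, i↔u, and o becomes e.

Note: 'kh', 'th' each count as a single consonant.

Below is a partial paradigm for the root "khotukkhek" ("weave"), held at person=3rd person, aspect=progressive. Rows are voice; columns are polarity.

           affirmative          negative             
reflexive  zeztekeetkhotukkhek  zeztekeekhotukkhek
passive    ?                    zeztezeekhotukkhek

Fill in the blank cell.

Attach polarity affirmative ot- → otkhotukkhek.
Attach voice passive za- → zaotkhotukkhek.
Attach person 3rd person te- → tezaotkhotukkhek.
Attach aspect progressive zez- (before consonant 't') → zeztezaotkhotukkhek.
Apply vowel harmony: zeztezaotkhotukkhek → zeztezeetkhotukkhek.

zeztezeetkhotukkhek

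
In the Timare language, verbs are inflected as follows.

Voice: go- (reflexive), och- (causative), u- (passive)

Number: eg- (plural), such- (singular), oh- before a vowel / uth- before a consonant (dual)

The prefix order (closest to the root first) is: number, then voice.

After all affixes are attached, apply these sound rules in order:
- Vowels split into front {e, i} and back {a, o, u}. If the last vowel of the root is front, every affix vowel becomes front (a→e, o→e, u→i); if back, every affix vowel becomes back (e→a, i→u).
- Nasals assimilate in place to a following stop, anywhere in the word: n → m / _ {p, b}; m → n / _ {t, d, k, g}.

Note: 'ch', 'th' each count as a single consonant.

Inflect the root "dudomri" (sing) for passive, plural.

Attach number plural eg- → egdudomri.
Attach voice passive u- → uegdudomri.
Apply vowel harmony: uegdudomri → iegdudomri.
Nasal assimilation: no change.

iegdudomri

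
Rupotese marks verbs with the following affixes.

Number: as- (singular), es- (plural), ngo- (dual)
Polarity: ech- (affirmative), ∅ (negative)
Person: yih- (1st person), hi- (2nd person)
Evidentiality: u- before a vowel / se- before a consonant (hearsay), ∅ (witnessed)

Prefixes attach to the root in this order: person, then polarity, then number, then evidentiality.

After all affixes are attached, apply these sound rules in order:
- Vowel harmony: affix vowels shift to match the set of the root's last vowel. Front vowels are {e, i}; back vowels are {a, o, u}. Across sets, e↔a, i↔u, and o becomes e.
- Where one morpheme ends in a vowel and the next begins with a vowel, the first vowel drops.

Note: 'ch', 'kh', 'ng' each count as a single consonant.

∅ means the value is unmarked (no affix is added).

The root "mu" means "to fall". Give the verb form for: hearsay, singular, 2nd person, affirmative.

Attach person 2nd person hi- → himu.
Attach polarity affirmative ech- → echhimu.
Attach number singular as- → asechhimu.
Attach evidentiality hearsay u- (before vowel 'a') → uasechhimu.
Apply vowel harmony: uasechhimu → uasachhumu.
Apply vowel deletion: uasachhumu → asachhumu.

asachhumu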